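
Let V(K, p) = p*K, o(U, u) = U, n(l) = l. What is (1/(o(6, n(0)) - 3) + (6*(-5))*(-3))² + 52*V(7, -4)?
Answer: 60337/9 ≈ 6704.1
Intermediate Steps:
V(K, p) = K*p
(1/(o(6, n(0)) - 3) + (6*(-5))*(-3))² + 52*V(7, -4) = (1/(6 - 3) + (6*(-5))*(-3))² + 52*(7*(-4)) = (1/3 - 30*(-3))² + 52*(-28) = (⅓ + 90)² - 1456 = (271/3)² - 1456 = 73441/9 - 1456 = 60337/9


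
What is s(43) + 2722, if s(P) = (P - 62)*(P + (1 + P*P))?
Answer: -33245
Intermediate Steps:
s(P) = (-62 + P)*(1 + P + P²) (s(P) = (-62 + P)*(P + (1 + P²)) = (-62 + P)*(1 + P + P²))
s(43) + 2722 = (-62 + 43³ - 61*43 - 61*43²) + 2722 = (-62 + 79507 - 2623 - 61*1849) + 2722 = (-62 + 79507 - 2623 - 112789) + 2722 = -35967 + 2722 = -33245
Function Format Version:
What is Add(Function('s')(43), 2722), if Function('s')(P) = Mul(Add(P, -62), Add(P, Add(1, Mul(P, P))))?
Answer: -33245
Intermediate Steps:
Function('s')(P) = Mul(Add(-62, P), Add(1, P, Pow(P, 2))) (Function('s')(P) = Mul(Add(-62, P), Add(P, Add(1, Pow(P, 2)))) = Mul(Add(-62, P), Add(1, P, Pow(P, 2))))
Add(Function('s')(43), 2722) = Add(Add(-62, Pow(43, 3), Mul(-61, 43), Mul(-61, Pow(43, 2))), 2722) = Add(Add(-62, 79507, -2623, Mul(-61, 1849)), 2722) = Add(Add(-62, 79507, -2623, -112789), 2722) = Add(-35967, 2722) = -33245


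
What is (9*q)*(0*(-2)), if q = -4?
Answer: 0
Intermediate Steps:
(9*q)*(0*(-2)) = (9*(-4))*(0*(-2)) = -36*0 = 0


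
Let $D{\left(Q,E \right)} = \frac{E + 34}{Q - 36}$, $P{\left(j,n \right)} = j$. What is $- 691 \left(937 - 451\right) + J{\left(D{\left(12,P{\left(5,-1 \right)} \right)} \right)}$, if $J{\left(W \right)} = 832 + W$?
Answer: $- \frac{2679965}{8} \approx -3.35 \cdot 10^{5}$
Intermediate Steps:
$D{\left(Q,E \right)} = \frac{34 + E}{-36 + Q}$
$- 691 \left(937 - 451\right) + J{\left(D{\left(12,P{\left(5,-1 \right)} \right)} \right)} = - 691 \left(937 - 451\right) + \left(832 + \frac{34 + 5}{-36 + 12}\right) = \left(-691\right) 486 + \left(832 + \frac{1}{-24} \cdot 39\right) = -335826 + \left(832 - \frac{13}{8}\right) = -335826 + \frac{6643}{8} = - \frac{2679965}{8}$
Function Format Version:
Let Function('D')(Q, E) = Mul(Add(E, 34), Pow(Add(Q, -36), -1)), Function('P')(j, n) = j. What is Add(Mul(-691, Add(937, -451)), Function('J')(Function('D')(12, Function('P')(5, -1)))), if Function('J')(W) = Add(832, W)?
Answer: Rational(-2679965, 8) ≈ -3.3500e+5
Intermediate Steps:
Function('D')(Q, E) = Mul(Pow(Add(-36, Q), -1), Add(34, E)) (Function('D')(Q, E) = Mul(Add(34, E), Pow(Add(-36, Q), -1)) = Mul(Pow(Add(-36, Q), -1), Add(34, E)))
Add(Mul(-691, Add(937, -451)), Function('J')(Function('D')(12, Function('P')(5, -1)))) = Add(Mul(-691, Add(937, -451)), Add(832, Mul(Pow(Add(-36, 12), -1), Add(34, 5)))) = Add(Mul(-691, 486), Add(832, Mul(Pow(-24, -1), 39))) = Add(-335826, Add(832, Mul(Rational(-1, 24), 39))) = Add(-335826, Add(832, Rational(-13, 8))) = Add(-335826, Rational(6643, 8)) = Rational(-2679965, 8)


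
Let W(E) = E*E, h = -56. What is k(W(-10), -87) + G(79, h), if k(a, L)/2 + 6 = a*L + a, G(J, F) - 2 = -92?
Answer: -17302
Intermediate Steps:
W(E) = E²
G(J, F) = -90 (G(J, F) = 2 - 92 = -90)
k(a, L) = -12 + 2*a + 2*L*a (k(a, L) = -12 + 2*(a*L + a) = -12 + 2*(L*a + a) = -12 + 2*(a + L*a) = -12 + (2*a + 2*L*a) = -12 + 2*a + 2*L*a)
k(W(-10), -87) + G(79, h) = (-12 + 2*(-10)² + 2*(-87)*(-10)²) - 90 = (-12 + 2*100 + 2*(-87)*100) - 90 = (-12 + 200 - 17400) - 90 = -17212 - 90 = -17302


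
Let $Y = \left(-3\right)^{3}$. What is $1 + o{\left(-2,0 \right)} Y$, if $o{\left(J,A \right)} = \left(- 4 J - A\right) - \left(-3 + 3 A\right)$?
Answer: $-296$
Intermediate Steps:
$Y = -27$
$o{\left(J,A \right)} = 3 - 4 A - 4 J$ ($o{\left(J,A \right)} = \left(- A - 4 J\right) - \left(-3 + 3 A\right) = 3 - 4 A - 4 J$)
$1 + o{\left(-2,0 \right)} Y = 1 + \left(3 - 0 - -8\right) \left(-27\right) = 1 + \left(3 + 0 + 8\right) \left(-27\right) = 1 + 11 \left(-27\right) = 1 - 297 = -296$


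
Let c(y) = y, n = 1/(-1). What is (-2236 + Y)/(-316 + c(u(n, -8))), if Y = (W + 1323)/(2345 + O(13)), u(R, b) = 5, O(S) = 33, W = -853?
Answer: 2658369/369779 ≈ 7.1891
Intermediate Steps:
n = -1 (n = 1*(-1) = -1)
Y = 235/1189 (Y = (-853 + 1323)/(2345 + 33) = 470/2378 = 470*(1/2378) = 235/1189 ≈ 0.19765)
(-2236 + Y)/(-316 + c(u(n, -8))) = (-2236 + 235/1189)/(-316 + 5) = -2658369/1189/(-311) = -2658369/1189*(-1/311) = 2658369/369779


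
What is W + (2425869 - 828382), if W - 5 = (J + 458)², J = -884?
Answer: 1778968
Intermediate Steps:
W = 181481 (W = 5 + (-884 + 458)² = 5 + (-426)² = 5 + 181476 = 181481)
W + (2425869 - 828382) = 181481 + (2425869 - 828382) = 181481 + 1597487 = 1778968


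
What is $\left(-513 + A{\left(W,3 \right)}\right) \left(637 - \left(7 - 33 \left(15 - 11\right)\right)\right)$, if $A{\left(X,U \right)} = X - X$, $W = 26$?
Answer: $-390906$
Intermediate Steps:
$A{\left(X,U \right)} = 0$
$\left(-513 + A{\left(W,3 \right)}\right) \left(637 - \left(7 - 33 \left(15 - 11\right)\right)\right) = \left(-513 + 0\right) \left(637 - \left(7 - 33 \left(15 - 11\right)\right)\right) = - 513 \left(637 - \left(7 - 33 \left(15 - 11\right)\right)\right) = - 513 \left(637 + \left(-7 + 33 \cdot 4\right)\right) = - 513 \left(637 + \left(-7 + 132\right)\right) = - 513 \left(637 + 125\right) = \left(-513\right) 762 = -390906$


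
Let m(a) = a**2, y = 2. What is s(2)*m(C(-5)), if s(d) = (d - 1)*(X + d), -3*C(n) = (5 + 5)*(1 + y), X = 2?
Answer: 400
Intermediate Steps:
C(n) = -10 (C(n) = -(5 + 5)*(1 + 2)/3 = -10*3/3 = -1/3*30 = -10)
s(d) = (-1 + d)*(2 + d) (s(d) = (d - 1)*(2 + d) = (-1 + d)*(2 + d))
s(2)*m(C(-5)) = (-2 + 2 + 2**2)*(-10)**2 = (-2 + 2 + 4)*100 = 4*100 = 400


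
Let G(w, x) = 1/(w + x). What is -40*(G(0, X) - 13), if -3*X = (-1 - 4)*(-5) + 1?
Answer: 6820/13 ≈ 524.62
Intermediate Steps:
X = -26/3 (X = -((-1 - 4)*(-5) + 1)/3 = -(-5*(-5) + 1)/3 = -(25 + 1)/3 = -⅓*26 = -26/3 ≈ -8.6667)
-40*(G(0, X) - 13) = -40*(1/(0 - 26/3) - 13) = -40*(1/(-26/3) - 13) = -40*(-3/26 - 13) = -40*(-341/26) = 6820/13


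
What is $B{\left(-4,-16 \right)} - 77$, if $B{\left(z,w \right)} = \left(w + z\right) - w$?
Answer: $-81$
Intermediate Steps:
$B{\left(z,w \right)} = z$
$B{\left(-4,-16 \right)} - 77 = -4 - 77 = -81$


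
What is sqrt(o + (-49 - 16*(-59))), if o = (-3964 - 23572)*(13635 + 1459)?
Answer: I*sqrt(415627489) ≈ 20387.0*I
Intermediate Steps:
o = -415628384 (o = -27536*15094 = -415628384)
sqrt(o + (-49 - 16*(-59))) = sqrt(-415628384 + (-49 - 16*(-59))) = sqrt(-415628384 + (-49 + 944)) = sqrt(-415628384 + 895) = sqrt(-415627489) = I*sqrt(415627489)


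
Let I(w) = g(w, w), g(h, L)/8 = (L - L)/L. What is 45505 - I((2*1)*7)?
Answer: 45505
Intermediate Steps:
g(h, L) = 0 (g(h, L) = 8*((L - L)/L) = 8*(0/L) = 8*0 = 0)
I(w) = 0
45505 - I((2*1)*7) = 45505 - 1*0 = 45505 + 0 = 45505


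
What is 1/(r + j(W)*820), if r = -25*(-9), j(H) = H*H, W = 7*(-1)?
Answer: 1/40405 ≈ 2.4749e-5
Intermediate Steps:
W = -7
j(H) = H**2
r = 225
1/(r + j(W)*820) = 1/(225 + (-7)**2*820) = 1/(225 + 49*820) = 1/(225 + 40180) = 1/40405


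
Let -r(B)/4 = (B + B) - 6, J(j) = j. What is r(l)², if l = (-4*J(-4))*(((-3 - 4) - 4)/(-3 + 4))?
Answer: 2050624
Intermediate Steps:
l = -176 (l = (-4*(-4))*(((-3 - 4) - 4)/(-3 + 4)) = 16*((-7 - 4)/1) = 16*(-11*1) = 16*(-11) = -176)
r(B) = 24 - 8*B (r(B) = -4*((B + B) - 6) = -4*(2*B - 6) = -4*(-6 + 2*B) = 24 - 8*B)
r(l)² = (24 - 8*(-176))² = (24 + 1408)² = 1432² = 2050624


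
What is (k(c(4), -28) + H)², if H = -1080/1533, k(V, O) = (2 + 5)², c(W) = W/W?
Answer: 609053041/261121 ≈ 2332.5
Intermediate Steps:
c(W) = 1
k(V, O) = 49 (k(V, O) = 7² = 49)
H = -360/511 (H = -1080*1/1533 = -360/511 ≈ -0.70450)
(k(c(4), -28) + H)² = (49 - 360/511)² = (24679/511)² = 609053041/261121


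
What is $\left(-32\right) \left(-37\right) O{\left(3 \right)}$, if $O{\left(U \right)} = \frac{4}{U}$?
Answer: $\frac{4736}{3} \approx 1578.7$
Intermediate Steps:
$\left(-32\right) \left(-37\right) O{\left(3 \right)} = \left(-32\right) \left(-37\right) \frac{4}{3} = 1184 \cdot 4 \cdot \frac{1}{3} = 1184 \cdot \frac{4}{3} = \frac{4736}{3}$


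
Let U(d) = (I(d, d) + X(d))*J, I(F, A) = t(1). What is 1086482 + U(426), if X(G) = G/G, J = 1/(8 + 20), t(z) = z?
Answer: 15210749/14 ≈ 1.0865e+6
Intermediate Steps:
J = 1/28 ≈ 0.035714
I(F, A) = 1
X(G) = 1
U(d) = 1/14 (U(d) = (1 + 1)*(1/28) = 2*(1/28) = 1/14)
1086482 + U(426) = 1086482 + 1/14 = 15210749/14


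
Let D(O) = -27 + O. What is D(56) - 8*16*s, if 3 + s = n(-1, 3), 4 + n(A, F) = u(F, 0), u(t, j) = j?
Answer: 925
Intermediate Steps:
n(A, F) = -4 (n(A, F) = -4 + 0 = -4)
s = -7 (s = -3 - 4 = -7)
D(56) - 8*16*s = (-27 + 56) - 8*16*(-7) = 29 - 128*(-7) = 29 - 1*(-896) = 29 + 896 = 925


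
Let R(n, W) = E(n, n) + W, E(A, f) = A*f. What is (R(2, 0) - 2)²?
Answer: 4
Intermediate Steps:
R(n, W) = W + n² (R(n, W) = n*n + W = n² + W = W + n²)
(R(2, 0) - 2)² = ((0 + 2²) - 2)² = ((0 + 4) - 2)² = (4 - 2)² = 2² = 4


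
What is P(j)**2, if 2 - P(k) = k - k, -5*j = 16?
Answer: 4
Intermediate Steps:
j = -16/5 (j = -1/5*16 = -16/5 ≈ -3.2000)
P(k) = 2 (P(k) = 2 - (k - k) = 2 - 1*0 = 2 + 0 = 2)
P(j)**2 = 2**2 = 4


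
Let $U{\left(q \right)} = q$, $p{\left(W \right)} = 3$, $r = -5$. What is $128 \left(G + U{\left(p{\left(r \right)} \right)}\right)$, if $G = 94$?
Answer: $12416$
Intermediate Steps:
$128 \left(G + U{\left(p{\left(r \right)} \right)}\right) = 128 \left(94 + 3\right) = 128 \cdot 97 = 12416$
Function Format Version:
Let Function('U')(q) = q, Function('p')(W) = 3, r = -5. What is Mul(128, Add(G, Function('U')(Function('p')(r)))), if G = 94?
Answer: 12416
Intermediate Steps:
Mul(128, Add(G, Function('U')(Function('p')(r)))) = Mul(128, Add(94, 3)) = Mul(128, 97) = 12416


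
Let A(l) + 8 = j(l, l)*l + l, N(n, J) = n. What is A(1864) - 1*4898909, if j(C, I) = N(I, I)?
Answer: -1422557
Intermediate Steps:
j(C, I) = I
A(l) = -8 + l + l**2 (A(l) = -8 + (l*l + l) = -8 + (l**2 + l) = -8 + (l + l**2) = -8 + l + l**2)
A(1864) - 1*4898909 = (-8 + 1864 + 1864**2) - 1*4898909 = (-8 + 1864 + 3474496) - 4898909 = 3476352 - 4898909 = -1422557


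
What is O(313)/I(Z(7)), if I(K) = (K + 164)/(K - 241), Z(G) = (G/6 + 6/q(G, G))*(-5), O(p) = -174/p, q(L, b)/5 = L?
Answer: 1810122/2067991 ≈ 0.87530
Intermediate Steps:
q(L, b) = 5*L
Z(G) = -6/G - 5*G/6 (Z(G) = (G/6 + 6/((5*G)))*(-5) = (G*(⅙) + 6*(1/(5*G)))*(-5) = (G/6 + 6/(5*G))*(-5) = -6/G - 5*G/6)
I(K) = (164 + K)/(-241 + K)
O(313)/I(Z(7)) = (-174/313)/(((164 + (-6/7 - ⅚*7))/(-241 + (-6/7 - ⅚*7)))) = (-174*1/313)/(((164 + (-6*⅐ - 35/6))/(-241 + (-6*⅐ - 35/6)))) = -174*(-241 + (-6/7 - 35/6))/(164 + (-6/7 - 35/6))/313 = -174*(-241 - 281/42)/(164 - 281/42)/313 = -174/(313*((6607/42)/(-10403/42))) = -174/(313*((-42/10403*6607/42))) = -174/(313*(-6607/10403)) = -174/313*(-10403/6607) = 1810122/2067991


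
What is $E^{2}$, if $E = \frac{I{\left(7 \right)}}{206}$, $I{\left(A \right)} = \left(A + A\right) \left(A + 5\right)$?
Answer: $\frac{7056}{10609} \approx 0.6651$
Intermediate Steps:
$I{\left(A \right)} = 2 A \left(5 + A\right)$
$E = \frac{84}{103}$ ($E = \frac{2 \cdot 7 \left(5 + 7\right)}{206} = 2 \cdot 7 \cdot 12 \cdot \frac{1}{206} = 168 \cdot \frac{1}{206} = \frac{84}{103} \approx 0.81553$)
$E^{2} = \left(\frac{84}{103}\right)^{2} = \frac{7056}{10609}$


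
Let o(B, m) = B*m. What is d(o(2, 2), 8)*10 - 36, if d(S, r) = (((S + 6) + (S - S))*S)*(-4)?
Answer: -1636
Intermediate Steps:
d(S, r) = -4*S*(6 + S) (d(S, r) = (((6 + S) + 0)*S)*(-4) = ((6 + S)*S)*(-4) = (S*(6 + S))*(-4) = -4*S*(6 + S))
d(o(2, 2), 8)*10 - 36 = -4*2*2*(6 + 2*2)*10 - 36 = -4*4*(6 + 4)*10 - 36 = -4*4*10*10 - 36 = -160*10 - 36 = -1600 - 36 = -1636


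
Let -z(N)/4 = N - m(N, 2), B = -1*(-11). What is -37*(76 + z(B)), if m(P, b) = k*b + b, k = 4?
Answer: -2664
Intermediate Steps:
B = 11
m(P, b) = 5*b (m(P, b) = 4*b + b = 5*b)
z(N) = 40 - 4*N (z(N) = -4*(N - 5*2) = -4*(N - 1*10) = -4*(N - 10) = -4*(-10 + N) = 40 - 4*N)
-37*(76 + z(B)) = -37*(76 + (40 - 4*11)) = -37*(76 + (40 - 44)) = -37*(76 - 4) = -37*72 = -2664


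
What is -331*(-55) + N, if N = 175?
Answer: 18380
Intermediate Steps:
-331*(-55) + N = -331*(-55) + 175 = 18205 + 175 = 18380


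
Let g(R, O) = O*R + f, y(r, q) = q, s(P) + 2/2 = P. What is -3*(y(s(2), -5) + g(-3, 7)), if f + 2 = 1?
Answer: 81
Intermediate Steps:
f = -1 (f = -2 + 1 = -1)
s(P) = -1 + P
g(R, O) = -1 + O*R (g(R, O) = O*R - 1 = -1 + O*R)
-3*(y(s(2), -5) + g(-3, 7)) = -3*(-5 + (-1 + 7*(-3))) = -3*(-5 + (-1 - 21)) = -3*(-5 - 22) = -3*(-27) = 81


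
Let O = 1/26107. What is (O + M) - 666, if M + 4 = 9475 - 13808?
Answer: -130613320/26107 ≈ -5003.0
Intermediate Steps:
O = 1/26107 ≈ 3.8304e-5
M = -4337 (M = -4 + (9475 - 13808) = -4 - 4333 = -4337)
(O + M) - 666 = (1/26107 - 4337) - 666 = -113226058/26107 - 666 = -130613320/26107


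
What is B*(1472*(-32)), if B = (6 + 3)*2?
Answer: -847872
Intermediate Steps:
B = 18 (B = 9*2 = 18)
B*(1472*(-32)) = 18*(1472*(-32)) = 18*(-47104) = -847872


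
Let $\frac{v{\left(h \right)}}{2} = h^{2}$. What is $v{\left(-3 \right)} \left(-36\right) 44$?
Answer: $-28512$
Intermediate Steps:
$v{\left(h \right)} = 2 h^{2}$
$v{\left(-3 \right)} \left(-36\right) 44 = 2 \left(-3\right)^{2} \left(-36\right) 44 = 2 \cdot 9 \left(-36\right) 44 = 18 \left(-36\right) 44 = \left(-648\right) 44 = -28512$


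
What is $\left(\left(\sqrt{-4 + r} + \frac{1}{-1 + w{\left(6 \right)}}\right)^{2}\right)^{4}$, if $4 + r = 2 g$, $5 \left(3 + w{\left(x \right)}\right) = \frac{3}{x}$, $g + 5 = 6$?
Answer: $\frac{4866111060130576}{5352009260481} + \frac{56191020734080 i \sqrt{6}}{137231006679} \approx 909.21 + 1003.0 i$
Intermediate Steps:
$g = 1$ ($g = -5 + 6 = 1$)
$w{\left(x \right)} = -3 + \frac{3}{5 x}$ ($w{\left(x \right)} = -3 + \frac{3 \frac{1}{x}}{5} = -3 + \frac{3}{5 x}$)
$r = -2$ ($r = -4 + 2 \cdot 1 = -4 + 2 = -2$)
$\left(\left(\sqrt{-4 + r} + \frac{1}{-1 + w{\left(6 \right)}}\right)^{2}\right)^{4} = \left(\left(\sqrt{-4 - 2} + \frac{1}{-1 - \left(3 - \frac{3}{5 \cdot 6}\right)}\right)^{2}\right)^{4} = \left(\left(\sqrt{-6} + \frac{1}{-1 + \left(-3 + \frac{3}{5} \cdot \frac{1}{6}\right)}\right)^{2}\right)^{4} = \left(\left(i \sqrt{6} + \frac{1}{-1 + \left(-3 + \frac{1}{10}\right)}\right)^{2}\right)^{4} = \left(\left(i \sqrt{6} + \frac{1}{-1 - \frac{29}{10}}\right)^{2}\right)^{4} = \left(\left(i \sqrt{6} + \frac{1}{- \frac{39}{10}}\right)^{2}\right)^{4} = \left(\left(i \sqrt{6} - \frac{10}{39}\right)^{2}\right)^{4} = \left(\left(- \frac{10}{39} + i \sqrt{6}\right)^{2}\right)^{4} = \left(- \frac{10}{39} + i \sqrt{6}\right)^{8}$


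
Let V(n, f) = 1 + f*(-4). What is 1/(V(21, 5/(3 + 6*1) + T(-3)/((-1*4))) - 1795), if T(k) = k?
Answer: -9/16193 ≈ -0.00055580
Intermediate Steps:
V(n, f) = 1 - 4*f
1/(V(21, 5/(3 + 6*1) + T(-3)/((-1*4))) - 1795) = 1/((1 - 4*(5/(3 + 6*1) - 3/((-1*4)))) - 1795) = 1/((1 - 4*(5/(3 + 6) - 3/(-4))) - 1795) = 1/((1 - 4*(5/9 - 3*(-¼))) - 1795) = 1/((1 - 4*(5*(⅑) + ¾)) - 1795) = 1/((1 - 4*(5/9 + ¾)) - 1795) = 1/((1 - 4*47/36) - 1795) = 1/((1 - 47/9) - 1795) = 1/(-38/9 - 1795) = 1/(-16193/9) = -9/16193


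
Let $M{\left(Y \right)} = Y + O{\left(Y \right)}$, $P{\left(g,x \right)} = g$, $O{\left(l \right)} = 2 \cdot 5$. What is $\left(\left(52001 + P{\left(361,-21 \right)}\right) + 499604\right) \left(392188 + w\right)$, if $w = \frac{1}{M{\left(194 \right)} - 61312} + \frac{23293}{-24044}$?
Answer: $\frac{19878809042448411538}{91830047} \approx 2.1647 \cdot 10^{11}$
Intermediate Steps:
$O{\left(l \right)} = 10$
$M{\left(Y \right)} = 10 + Y$ ($M{\left(Y \right)} = Y + 10 = 10 + Y$)
$w = - \frac{88963293}{91830047}$ ($w = \frac{1}{\left(10 + 194\right) - 61312} + \frac{23293}{-24044} = \frac{1}{204 - 61312} + 23293 \left(- \frac{1}{24044}\right) = \frac{1}{-61108} - \frac{23293}{24044} = - \frac{1}{61108} - \frac{23293}{24044} = - \frac{88963293}{91830047} \approx -0.96878$)
$\left(\left(52001 + P{\left(361,-21 \right)}\right) + 499604\right) \left(392188 + w\right) = \left(\left(52001 + 361\right) + 499604\right) \left(392188 - \frac{88963293}{91830047}\right) = \left(52362 + 499604\right) \frac{36014553509543}{91830047} = 551966 \cdot \frac{36014553509543}{91830047} = \frac{19878809042448411538}{91830047}$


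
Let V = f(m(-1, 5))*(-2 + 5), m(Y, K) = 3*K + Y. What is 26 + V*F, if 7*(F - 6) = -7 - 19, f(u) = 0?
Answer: 26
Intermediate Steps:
m(Y, K) = Y + 3*K
F = 16/7 (F = 6 + (-7 - 19)/7 = 6 + (⅐)*(-26) = 6 - 26/7 = 16/7 ≈ 2.2857)
V = 0 (V = 0*(-2 + 5) = 0*3 = 0)
26 + V*F = 26 + 0*(16/7) = 26 + 0 = 26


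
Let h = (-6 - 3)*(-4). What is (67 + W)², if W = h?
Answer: 10609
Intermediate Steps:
h = 36 (h = -9*(-4) = 36)
W = 36
(67 + W)² = (67 + 36)² = 103² = 10609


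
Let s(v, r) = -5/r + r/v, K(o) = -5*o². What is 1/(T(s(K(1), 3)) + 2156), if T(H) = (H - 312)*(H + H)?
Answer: 225/805652 ≈ 0.00027928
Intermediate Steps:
T(H) = 2*H*(-312 + H) (T(H) = (-312 + H)*(2*H) = 2*H*(-312 + H))
1/(T(s(K(1), 3)) + 2156) = 1/(2*(-5/3 + 3/((-5*1²)))*(-312 + (-5/3 + 3/((-5*1²)))) + 2156) = 1/(2*(-5*⅓ + 3/((-5*1)))*(-312 + (-5*⅓ + 3/((-5*1)))) + 2156) = 1/(2*(-5/3 + 3/(-5))*(-312 + (-5/3 + 3/(-5))) + 2156) = 1/(2*(-5/3 + 3*(-⅕))*(-312 + (-5/3 + 3*(-⅕))) + 2156) = 1/(2*(-5/3 - ⅗)*(-312 + (-5/3 - ⅗)) + 2156) = 1/(2*(-34/15)*(-312 - 34/15) + 2156) = 1/(2*(-34/15)*(-4714/15) + 2156) = 1/(320552/225 + 2156) = 1/(805652/225) = 225/805652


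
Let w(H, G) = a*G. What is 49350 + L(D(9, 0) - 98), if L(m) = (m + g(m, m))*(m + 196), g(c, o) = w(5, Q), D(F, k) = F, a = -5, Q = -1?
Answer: 40362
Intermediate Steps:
w(H, G) = -5*G
g(c, o) = 5 (g(c, o) = -5*(-1) = 5)
L(m) = (5 + m)*(196 + m) (L(m) = (m + 5)*(m + 196) = (5 + m)*(196 + m))
49350 + L(D(9, 0) - 98) = 49350 + (980 + (9 - 98)**2 + 201*(9 - 98)) = 49350 + (980 + (-89)**2 + 201*(-89)) = 49350 + (980 + 7921 - 17889) = 49350 - 8988 = 40362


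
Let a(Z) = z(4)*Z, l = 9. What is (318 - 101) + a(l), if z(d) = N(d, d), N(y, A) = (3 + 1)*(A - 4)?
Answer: 217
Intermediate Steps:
N(y, A) = -16 + 4*A (N(y, A) = 4*(-4 + A) = -16 + 4*A)
z(d) = -16 + 4*d
a(Z) = 0 (a(Z) = (-16 + 4*4)*Z = (-16 + 16)*Z = 0*Z = 0)
(318 - 101) + a(l) = (318 - 101) + 0 = 217 + 0 = 217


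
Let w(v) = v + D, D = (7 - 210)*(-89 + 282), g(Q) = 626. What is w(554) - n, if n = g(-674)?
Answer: -39251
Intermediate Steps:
n = 626
D = -39179 (D = -203*193 = -39179)
w(v) = -39179 + v (w(v) = v - 39179 = -39179 + v)
w(554) - n = (-39179 + 554) - 1*626 = -38625 - 626 = -39251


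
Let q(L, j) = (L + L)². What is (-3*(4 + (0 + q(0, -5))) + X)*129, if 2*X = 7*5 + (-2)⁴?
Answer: 3483/2 ≈ 1741.5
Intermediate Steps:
q(L, j) = 4*L² (q(L, j) = (2*L)² = 4*L²)
X = 51/2 (X = (7*5 + (-2)⁴)/2 = (35 + 16)/2 = (½)*51 = 51/2 ≈ 25.500)
(-3*(4 + (0 + q(0, -5))) + X)*129 = (-3*(4 + (0 + 4*0²)) + 51/2)*129 = (-3*(4 + (0 + 4*0)) + 51/2)*129 = (-3*(4 + (0 + 0)) + 51/2)*129 = (-3*(4 + 0) + 51/2)*129 = (-3*4 + 51/2)*129 = (-12 + 51/2)*129 = (27/2)*129 = 3483/2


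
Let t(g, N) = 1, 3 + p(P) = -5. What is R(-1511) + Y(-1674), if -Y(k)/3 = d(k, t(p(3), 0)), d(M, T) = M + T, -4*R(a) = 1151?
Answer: 18925/4 ≈ 4731.3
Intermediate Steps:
p(P) = -8 (p(P) = -3 - 5 = -8)
R(a) = -1151/4 (R(a) = -¼*1151 = -1151/4)
Y(k) = -3 - 3*k (Y(k) = -3*(k + 1) = -3*(1 + k) = -3 - 3*k)
R(-1511) + Y(-1674) = -1151/4 + (-3 - 3*(-1674)) = -1151/4 + (-3 + 5022) = -1151/4 + 5019 = 18925/4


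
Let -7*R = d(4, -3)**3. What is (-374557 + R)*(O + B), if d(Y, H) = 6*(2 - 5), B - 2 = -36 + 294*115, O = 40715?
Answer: -194873446897/7 ≈ -2.7839e+10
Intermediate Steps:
B = 33776 (B = 2 + (-36 + 294*115) = 2 + (-36 + 33810) = 2 + 33774 = 33776)
d(Y, H) = -18 (d(Y, H) = 6*(-3) = -18)
R = 5832/7 (R = -1/7*(-18)**3 = -1/7*(-5832) = 5832/7 ≈ 833.14)
(-374557 + R)*(O + B) = (-374557 + 5832/7)*(40715 + 33776) = -2616067/7*74491 = -194873446897/7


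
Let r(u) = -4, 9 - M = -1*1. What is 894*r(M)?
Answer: -3576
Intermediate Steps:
M = 10 (M = 9 - (-1) = 9 - 1*(-1) = 9 + 1 = 10)
894*r(M) = 894*(-4) = -3576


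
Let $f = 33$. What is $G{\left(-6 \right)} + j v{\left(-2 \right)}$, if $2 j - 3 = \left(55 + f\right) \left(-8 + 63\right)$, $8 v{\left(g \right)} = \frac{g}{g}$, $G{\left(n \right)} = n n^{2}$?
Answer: $\frac{1387}{16} \approx 86.688$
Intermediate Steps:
$G{\left(n \right)} = n^{3}$
$v{\left(g \right)} = \frac{1}{8}$ ($v{\left(g \right)} = \frac{g \frac{1}{g}}{8} = \frac{1}{8} \cdot 1 = \frac{1}{8}$)
$j = \frac{4843}{2}$ ($j = \frac{3}{2} + \frac{\left(55 + 33\right) \left(-8 + 63\right)}{2} = \frac{3}{2} + \frac{88 \cdot 55}{2} = \frac{3}{2} + \frac{1}{2} \cdot 4840 = \frac{3}{2} + 2420 = \frac{4843}{2} \approx 2421.5$)
$G{\left(-6 \right)} + j v{\left(-2 \right)} = \left(-6\right)^{3} + \frac{4843}{2} \cdot \frac{1}{8} = -216 + \frac{4843}{16} = \frac{1387}{16}$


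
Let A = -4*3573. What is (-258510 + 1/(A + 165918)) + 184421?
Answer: -11233818713/151626 ≈ -74089.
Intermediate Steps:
A = -14292
(-258510 + 1/(A + 165918)) + 184421 = (-258510 + 1/(-14292 + 165918)) + 184421 = (-258510 + 1/151626) + 184421 = -39196837259/151626 + 184421 = -11233818713/151626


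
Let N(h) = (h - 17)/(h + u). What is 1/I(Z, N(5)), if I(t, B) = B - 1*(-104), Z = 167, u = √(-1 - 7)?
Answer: 281/28716 - I*√2/14358 ≈ 0.0097855 - 9.8497e-5*I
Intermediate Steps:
u = 2*I*√2 (u = √(-8) = 2*I*√2 ≈ 2.8284*I)
N(h) = (-17 + h)/(h + 2*I*√2) (N(h) = (h - 17)/(h + 2*I*√2) = (-17 + h)/(h + 2*I*√2))
I(t, B) = 104 + B (I(t, B) = B + 104 = 104 + B)
1/I(Z, N(5)) = 1/(104 + (-17 + 5)/(5 + 2*I*√2)) = 1/(104 - 12/(5 + 2*I*√2))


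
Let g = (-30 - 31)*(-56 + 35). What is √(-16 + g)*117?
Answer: 117*√1265 ≈ 4161.3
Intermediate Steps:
g = 1281 (g = -61*(-21) = 1281)
√(-16 + g)*117 = √(-16 + 1281)*117 = √1265*117 = 117*√1265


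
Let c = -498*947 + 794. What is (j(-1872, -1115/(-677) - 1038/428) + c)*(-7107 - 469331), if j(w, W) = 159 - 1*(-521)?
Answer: 223988749816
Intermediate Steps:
j(w, W) = 680 (j(w, W) = 159 + 521 = 680)
c = -470812 (c = -471606 + 794 = -470812)
(j(-1872, -1115/(-677) - 1038/428) + c)*(-7107 - 469331) = (680 - 470812)*(-7107 - 469331) = -470132*(-476438) = 223988749816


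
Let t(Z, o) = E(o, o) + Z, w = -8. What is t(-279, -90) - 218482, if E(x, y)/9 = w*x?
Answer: -212281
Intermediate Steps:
E(x, y) = -72*x (E(x, y) = 9*(-8*x) = -72*x)
t(Z, o) = Z - 72*o (t(Z, o) = -72*o + Z = Z - 72*o)
t(-279, -90) - 218482 = (-279 - 72*(-90)) - 218482 = (-279 + 6480) - 218482 = 6201 - 218482 = -212281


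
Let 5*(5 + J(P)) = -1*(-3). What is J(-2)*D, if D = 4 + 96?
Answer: -440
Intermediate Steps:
J(P) = -22/5 (J(P) = -5 + (-1*(-3))/5 = -5 + (⅕)*3 = -5 + ⅗ = -22/5)
D = 100
J(-2)*D = -22/5*100 = -440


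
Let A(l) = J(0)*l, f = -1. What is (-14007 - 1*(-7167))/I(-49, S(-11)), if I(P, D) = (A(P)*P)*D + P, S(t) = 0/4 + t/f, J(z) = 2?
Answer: -2280/17591 ≈ -0.12961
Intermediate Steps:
A(l) = 2*l
S(t) = -t (S(t) = 0/4 + t/(-1) = 0*(¼) + t*(-1) = 0 - t = -t)
I(P, D) = P + 2*D*P² (I(P, D) = ((2*P)*P)*D + P = (2*P²)*D + P = 2*D*P² + P = P + 2*D*P²)
(-14007 - 1*(-7167))/I(-49, S(-11)) = (-14007 - 1*(-7167))/((-49*(1 + 2*(-1*(-11))*(-49)))) = (-14007 + 7167)/((-49*(1 + 2*11*(-49)))) = -6840*(-1/(49*(1 - 1078))) = -6840/((-49*(-1077))) = -6840/52773 = -6840*1/52773 = -2280/17591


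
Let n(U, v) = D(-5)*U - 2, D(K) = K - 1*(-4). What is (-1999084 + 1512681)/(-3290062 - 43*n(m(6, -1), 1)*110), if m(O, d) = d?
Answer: 486403/3285332 ≈ 0.14805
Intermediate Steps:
D(K) = 4 + K (D(K) = K + 4 = 4 + K)
n(U, v) = -2 - U (n(U, v) = (4 - 5)*U - 2 = -U - 2 = -2 - U)
(-1999084 + 1512681)/(-3290062 - 43*n(m(6, -1), 1)*110) = (-1999084 + 1512681)/(-3290062 - 43*(-2 - 1*(-1))*110) = -486403/(-3290062 - 43*(-2 + 1)*110) = -486403/(-3290062 - 43*(-1)*110) = -486403/(-3290062 + 43*110) = -486403/(-3290062 + 4730) = -486403/(-3285332) = -486403*(-1/3285332) = 486403/3285332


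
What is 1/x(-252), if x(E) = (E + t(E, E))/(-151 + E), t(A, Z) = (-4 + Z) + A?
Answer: 403/760 ≈ 0.53026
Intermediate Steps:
t(A, Z) = -4 + A + Z
x(E) = (-4 + 3*E)/(-151 + E) (x(E) = (E + (-4 + E + E))/(-151 + E) = (E + (-4 + 2*E))/(-151 + E) = (-4 + 3*E)/(-151 + E))
1/x(-252) = 1/((-4 + 3*(-252))/(-151 - 252)) = 1/((-4 - 756)/(-403)) = 1/(-1/403*(-760)) = 1/(760/403) = 403/760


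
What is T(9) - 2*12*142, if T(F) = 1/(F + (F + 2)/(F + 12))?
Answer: -681579/200 ≈ -3407.9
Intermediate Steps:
T(F) = 1/(F + (2 + F)/(12 + F))
T(9) - 2*12*142 = (12 + 9)/(2 + 9² + 13*9) - 2*12*142 = 21/(2 + 81 + 117) - 24*142 = 21/200 - 3408 = -681579/200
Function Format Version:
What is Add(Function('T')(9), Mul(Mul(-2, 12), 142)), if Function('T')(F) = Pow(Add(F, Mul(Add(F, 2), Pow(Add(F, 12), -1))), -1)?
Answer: Rational(-681579, 200) ≈ -3407.9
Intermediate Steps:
Function('T')(F) = Pow(Add(F, Mul(Pow(Add(12, F), -1), Add(2, F))), -1) (Function('T')(F) = Pow(Add(F, Mul(Add(2, F), Pow(Add(12, F), -1))), -1) = Pow(Add(F, Mul(Pow(Add(12, F), -1), Add(2, F))), -1))
Add(Function('T')(9), Mul(Mul(-2, 12), 142)) = Add(Mul(Pow(Add(2, Pow(9, 2), Mul(13, 9)), -1), Add(12, 9)), Mul(Mul(-2, 12), 142)) = Add(Mul(Pow(Add(2, 81, 117), -1), 21), Mul(-24, 142)) = Add(Mul(Pow(200, -1), 21), -3408) = Add(Mul(Rational(1, 200), 21), -3408) = Add(Rational(21, 200), -3408) = Rational(-681579, 200)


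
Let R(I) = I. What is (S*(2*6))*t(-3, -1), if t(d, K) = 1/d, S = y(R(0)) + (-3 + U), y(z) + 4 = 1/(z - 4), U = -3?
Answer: 41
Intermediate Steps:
y(z) = -4 + 1/(-4 + z) (y(z) = -4 + 1/(z - 4) = -4 + 1/(-4 + z))
S = -41/4 (S = (17 - 4*0)/(-4 + 0) + (-3 - 3) = (17 + 0)/(-4) - 6 = -¼*17 - 6 = -17/4 - 6 = -41/4 ≈ -10.250)
(S*(2*6))*t(-3, -1) = -41*6/2/(-3) = -41/4*12*(-⅓) = -123*(-⅓) = 41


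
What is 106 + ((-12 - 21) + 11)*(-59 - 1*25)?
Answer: 1954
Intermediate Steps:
106 + ((-12 - 21) + 11)*(-59 - 1*25) = 106 + (-33 + 11)*(-59 - 25) = 106 - 22*(-84) = 106 + 1848 = 1954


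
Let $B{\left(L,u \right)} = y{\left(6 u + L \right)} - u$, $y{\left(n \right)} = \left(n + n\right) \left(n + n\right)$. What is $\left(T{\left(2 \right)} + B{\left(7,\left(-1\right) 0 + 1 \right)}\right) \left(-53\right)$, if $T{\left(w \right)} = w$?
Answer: $-35881$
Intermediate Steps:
$y{\left(n \right)} = 4 n^{2}$ ($y{\left(n \right)} = 2 n 2 n = 4 n^{2}$)
$B{\left(L,u \right)} = - u + 4 \left(L + 6 u\right)^{2}$ ($B{\left(L,u \right)} = 4 \left(6 u + L\right)^{2} - u = 4 \left(L + 6 u\right)^{2} - u = - u + 4 \left(L + 6 u\right)^{2}$)
$\left(T{\left(2 \right)} + B{\left(7,\left(-1\right) 0 + 1 \right)}\right) \left(-53\right) = \left(2 - \left(1 + 0 - 4 \left(7 + 6 \left(\left(-1\right) 0 + 1\right)\right)^{2}\right)\right) \left(-53\right) = \left(2 + \left(- (0 + 1) + 4 \left(7 + 6 \left(0 + 1\right)\right)^{2}\right)\right) \left(-53\right) = \left(2 + \left(\left(-1\right) 1 + 4 \left(7 + 6 \cdot 1\right)^{2}\right)\right) \left(-53\right) = \left(2 - \left(1 - 4 \left(7 + 6\right)^{2}\right)\right) \left(-53\right) = \left(2 - \left(1 - 4 \cdot 13^{2}\right)\right) \left(-53\right) = \left(2 + \left(-1 + 4 \cdot 169\right)\right) \left(-53\right) = \left(2 + \left(-1 + 676\right)\right) \left(-53\right) = \left(2 + 675\right) \left(-53\right) = 677 \left(-53\right) = -35881$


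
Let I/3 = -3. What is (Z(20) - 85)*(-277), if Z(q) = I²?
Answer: 1108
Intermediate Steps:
I = -9 (I = 3*(-3) = -9)
Z(q) = 81 (Z(q) = (-9)² = 81)
(Z(20) - 85)*(-277) = (81 - 85)*(-277) = -4*(-277) = 1108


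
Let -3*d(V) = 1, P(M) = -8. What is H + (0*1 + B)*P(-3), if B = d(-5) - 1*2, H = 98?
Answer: 350/3 ≈ 116.67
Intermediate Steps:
d(V) = -⅓ (d(V) = -⅓*1 = -⅓)
B = -7/3 (B = -⅓ - 1*2 = -⅓ - 2 = -7/3 ≈ -2.3333)
H + (0*1 + B)*P(-3) = 98 + (0*1 - 7/3)*(-8) = 98 + (0 - 7/3)*(-8) = 98 - 7/3*(-8) = 98 + 56/3 = 350/3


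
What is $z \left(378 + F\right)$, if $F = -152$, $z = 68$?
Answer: $15368$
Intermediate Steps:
$z \left(378 + F\right) = 68 \left(378 - 152\right) = 68 \cdot 226 = 15368$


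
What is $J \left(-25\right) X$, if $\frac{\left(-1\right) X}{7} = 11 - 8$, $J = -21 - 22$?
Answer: $-22575$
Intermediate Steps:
$J = -43$
$X = -21$ ($X = - 7 \left(11 - 8\right) = \left(-7\right) 3 = -21$)
$J \left(-25\right) X = \left(-43\right) \left(-25\right) \left(-21\right) = 1075 \left(-21\right) = -22575$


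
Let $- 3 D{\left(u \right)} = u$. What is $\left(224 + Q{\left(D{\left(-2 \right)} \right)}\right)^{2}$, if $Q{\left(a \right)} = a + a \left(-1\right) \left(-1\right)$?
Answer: $\frac{456976}{9} \approx 50775.0$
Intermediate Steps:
$D{\left(u \right)} = - \frac{u}{3}$
$Q{\left(a \right)} = 2 a$ ($Q{\left(a \right)} = a + - a \left(-1\right) = a + a = 2 a$)
$\left(224 + Q{\left(D{\left(-2 \right)} \right)}\right)^{2} = \left(224 + 2 \left(\left(- \frac{1}{3}\right) \left(-2\right)\right)\right)^{2} = \left(224 + 2 \cdot \frac{2}{3}\right)^{2} = \left(224 + \frac{4}{3}\right)^{2} = \left(\frac{676}{3}\right)^{2} = \frac{456976}{9}$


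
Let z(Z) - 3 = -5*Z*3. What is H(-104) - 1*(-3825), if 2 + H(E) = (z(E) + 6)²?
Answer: 2465584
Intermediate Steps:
z(Z) = 3 - 15*Z (z(Z) = 3 - 5*Z*3 = 3 - 15*Z)
H(E) = -2 + (9 - 15*E)² (H(E) = -2 + ((3 - 15*E) + 6)² = -2 + (9 - 15*E)²)
H(-104) - 1*(-3825) = (-2 + 9*(-3 + 5*(-104))²) - 1*(-3825) = (-2 + 9*(-3 - 520)²) + 3825 = (-2 + 9*(-523)²) + 3825 = (-2 + 9*273529) + 3825 = (-2 + 2461761) + 3825 = 2461759 + 3825 = 2465584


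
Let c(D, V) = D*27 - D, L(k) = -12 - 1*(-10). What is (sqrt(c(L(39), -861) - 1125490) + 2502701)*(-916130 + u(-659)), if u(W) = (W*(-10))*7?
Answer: -2177349870000 - 9570000*I*sqrt(9302) ≈ -2.1773e+12 - 9.23e+8*I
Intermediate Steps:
L(k) = -2 (L(k) = -12 + 10 = -2)
u(W) = -70*W (u(W) = -10*W*7 = -70*W)
c(D, V) = 26*D (c(D, V) = 27*D - D = 26*D)
(sqrt(c(L(39), -861) - 1125490) + 2502701)*(-916130 + u(-659)) = (sqrt(26*(-2) - 1125490) + 2502701)*(-916130 - 70*(-659)) = (sqrt(-52 - 1125490) + 2502701)*(-916130 + 46130) = (sqrt(-1125542) + 2502701)*(-870000) = (11*I*sqrt(9302) + 2502701)*(-870000) = (2502701 + 11*I*sqrt(9302))*(-870000) = -2177349870000 - 9570000*I*sqrt(9302)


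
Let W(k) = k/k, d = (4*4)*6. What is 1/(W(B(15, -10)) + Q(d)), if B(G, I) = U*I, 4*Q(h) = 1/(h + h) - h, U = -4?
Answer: -768/17663 ≈ -0.043481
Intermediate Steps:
d = 96 (d = 16*6 = 96)
Q(h) = -h/4 + 1/(8*h) (Q(h) = (1/(h + h) - h)/4 = (1/(2*h) - h)/4 = -h/4 + 1/(8*h))
B(G, I) = -4*I
W(k) = 1
1/(W(B(15, -10)) + Q(d)) = 1/(1 + (-¼*96 + (⅛)/96)) = 1/(1 + (-24 + (⅛)*(1/96))) = 1/(1 + (-24 + 1/768)) = 1/(1 - 18431/768) = 1/(-17663/768) = -768/17663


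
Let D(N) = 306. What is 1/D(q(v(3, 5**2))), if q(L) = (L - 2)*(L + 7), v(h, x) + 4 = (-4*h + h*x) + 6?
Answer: 1/306 ≈ 0.0032680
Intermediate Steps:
v(h, x) = 2 - 4*h + h*x (v(h, x) = -4 + ((-4*h + h*x) + 6) = -4 + (6 - 4*h + h*x) = 2 - 4*h + h*x)
q(L) = (-2 + L)*(7 + L)
1/D(q(v(3, 5**2))) = 1/306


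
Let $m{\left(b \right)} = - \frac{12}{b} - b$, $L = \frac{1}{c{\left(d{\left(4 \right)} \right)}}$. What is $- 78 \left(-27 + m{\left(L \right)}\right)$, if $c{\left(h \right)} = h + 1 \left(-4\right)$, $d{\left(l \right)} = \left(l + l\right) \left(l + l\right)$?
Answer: $\frac{582673}{10} \approx 58267.0$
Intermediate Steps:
$d{\left(l \right)} = 4 l^{2}$ ($d{\left(l \right)} = 2 l 2 l = 4 l^{2}$)
$c{\left(h \right)} = -4 + h$ ($c{\left(h \right)} = h - 4 = -4 + h$)
$L = \frac{1}{60}$ ($L = \frac{1}{-4 + 4 \cdot 4^{2}} = \frac{1}{-4 + 4 \cdot 16} = \frac{1}{-4 + 64} = \frac{1}{60} \approx 0.016667$)
$m{\left(b \right)} = - b - \frac{12}{b}$
$- 78 \left(-27 + m{\left(L \right)}\right) = - 78 \left(-27 - \left(\frac{1}{60} + 12 \frac{1}{\frac{1}{60}}\right)\right) = - 78 \left(-27 - \frac{43201}{60}\right) = \left(-78\right) \left(- \frac{44821}{60}\right) = \frac{582673}{10}$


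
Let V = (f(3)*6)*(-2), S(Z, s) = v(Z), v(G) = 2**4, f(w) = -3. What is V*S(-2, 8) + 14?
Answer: 590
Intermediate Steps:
v(G) = 16
S(Z, s) = 16
V = 36 (V = -3*6*(-2) = -18*(-2) = 36)
V*S(-2, 8) + 14 = 36*16 + 14 = 576 + 14 = 590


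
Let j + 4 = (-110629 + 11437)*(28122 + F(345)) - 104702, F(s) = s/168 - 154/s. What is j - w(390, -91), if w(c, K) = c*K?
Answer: -2245713378983/805 ≈ -2.7897e+9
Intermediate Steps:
F(s) = -154/s + s/168 (F(s) = s*(1/168) - 154/s = s/168 - 154/s = -154/s + s/168)
w(c, K) = K*c
j = -2245741948433/805 (j = -4 + ((-110629 + 11437)*(28122 + (-154/345 + (1/168)*345)) - 104702) = -4 + (-99192*(28122 + (-154*1/345 + 115/56)) - 104702) = -4 + (-99192*(28122 + (-154/345 + 115/56)) - 104702) = -4 + (-99192*(28122 + 31051/19320) - 104702) = -4 + (-99192*543348091/19320 - 104702) = -4 + (-2245657660103/805 - 104702) = -4 - 2245741945213/805 = -2245741948433/805 ≈ -2.7897e+9)
j - w(390, -91) = -2245741948433/805 - (-91)*390 = -2245741948433/805 - 1*(-35490) = -2245741948433/805 + 35490 = -2245713378983/805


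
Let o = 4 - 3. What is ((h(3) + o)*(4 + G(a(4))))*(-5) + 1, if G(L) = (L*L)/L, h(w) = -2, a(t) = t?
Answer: 41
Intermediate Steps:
o = 1
G(L) = L (G(L) = L²/L = L)
((h(3) + o)*(4 + G(a(4))))*(-5) + 1 = ((-2 + 1)*(4 + 4))*(-5) + 1 = -1*8*(-5) + 1 = -8*(-5) + 1 = 40 + 1 = 41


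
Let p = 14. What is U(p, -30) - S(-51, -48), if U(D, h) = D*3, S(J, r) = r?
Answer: 90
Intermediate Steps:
U(D, h) = 3*D
U(p, -30) - S(-51, -48) = 3*14 - 1*(-48) = 42 + 48 = 90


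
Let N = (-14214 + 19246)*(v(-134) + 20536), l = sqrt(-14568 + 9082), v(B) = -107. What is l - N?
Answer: -102798728 + I*sqrt(5486) ≈ -1.028e+8 + 74.068*I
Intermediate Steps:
l = I*sqrt(5486) (l = sqrt(-5486) = I*sqrt(5486) ≈ 74.068*I)
N = 102798728 (N = (-14214 + 19246)*(-107 + 20536) = 5032*20429 = 102798728)
l - N = I*sqrt(5486) - 1*102798728 = I*sqrt(5486) - 102798728 = -102798728 + I*sqrt(5486)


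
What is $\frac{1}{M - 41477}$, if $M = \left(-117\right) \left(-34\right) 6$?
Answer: $- \frac{1}{17609} \approx -5.6789 \cdot 10^{-5}$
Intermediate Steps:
$M = 23868$ ($M = 3978 \cdot 6 = 23868$)
$\frac{1}{M - 41477} = \frac{1}{23868 - 41477} = \frac{1}{-17609} = - \frac{1}{17609}$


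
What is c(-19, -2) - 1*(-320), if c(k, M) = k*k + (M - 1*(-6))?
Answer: 685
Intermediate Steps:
c(k, M) = 6 + M + k² (c(k, M) = k² + (M + 6) = k² + (6 + M) = 6 + M + k²)
c(-19, -2) - 1*(-320) = (6 - 2 + (-19)²) - 1*(-320) = (6 - 2 + 361) + 320 = 365 + 320 = 685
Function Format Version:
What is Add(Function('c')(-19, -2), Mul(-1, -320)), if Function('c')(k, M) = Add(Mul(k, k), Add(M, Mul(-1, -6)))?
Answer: 685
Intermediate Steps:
Function('c')(k, M) = Add(6, M, Pow(k, 2)) (Function('c')(k, M) = Add(Pow(k, 2), Add(M, 6)) = Add(Pow(k, 2), Add(6, M)) = Add(6, M, Pow(k, 2)))
Add(Function('c')(-19, -2), Mul(-1, -320)) = Add(Add(6, -2, Pow(-19, 2)), Mul(-1, -320)) = Add(Add(6, -2, 361), 320) = Add(365, 320) = 685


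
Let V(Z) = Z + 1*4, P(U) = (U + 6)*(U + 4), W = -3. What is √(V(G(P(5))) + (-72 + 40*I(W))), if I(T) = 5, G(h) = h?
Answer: √231 ≈ 15.199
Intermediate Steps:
P(U) = (4 + U)*(6 + U) (P(U) = (6 + U)*(4 + U) = (4 + U)*(6 + U))
V(Z) = 4 + Z (V(Z) = Z + 4 = 4 + Z)
√(V(G(P(5))) + (-72 + 40*I(W))) = √((4 + (24 + 5² + 10*5)) + (-72 + 40*5)) = √((4 + (24 + 25 + 50)) + (-72 + 200)) = √((4 + 99) + 128) = √(103 + 128) = √231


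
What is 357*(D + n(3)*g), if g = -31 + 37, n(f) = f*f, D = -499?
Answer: -158865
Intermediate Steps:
n(f) = f**2
g = 6
357*(D + n(3)*g) = 357*(-499 + 3**2*6) = 357*(-499 + 9*6) = 357*(-499 + 54) = 357*(-445) = -158865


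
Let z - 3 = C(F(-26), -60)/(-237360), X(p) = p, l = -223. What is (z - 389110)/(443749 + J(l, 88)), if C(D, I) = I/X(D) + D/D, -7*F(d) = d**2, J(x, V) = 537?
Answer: -7804287970577/8911008759120 ≈ -0.87580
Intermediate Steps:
F(d) = -d**2/7
C(D, I) = 1 + I/D (C(D, I) = I/D + D/D = I/D + 1 = 1 + I/D)
z = 60170623/20056920 (z = 3 + ((-1/7*(-26)**2 - 60)/((-1/7*(-26)**2)))/(-237360) = 3 + ((-1/7*676 - 60)/((-1/7*676)))*(-1/237360) = 3 + ((-676/7 - 60)/(-676/7))*(-1/237360) = 3 - 7/676*(-1096/7)*(-1/237360) = 3 + (274/169)*(-1/237360) = 3 - 137/20056920 = 60170623/20056920 ≈ 3.0000)
(z - 389110)/(443749 + J(l, 88)) = (60170623/20056920 - 389110)/(443749 + 537) = -7804287970577/20056920/444286 = -7804287970577/20056920*1/444286 = -7804287970577/8911008759120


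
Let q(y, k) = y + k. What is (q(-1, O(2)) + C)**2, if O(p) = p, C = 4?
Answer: 25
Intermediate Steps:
q(y, k) = k + y
(q(-1, O(2)) + C)**2 = ((2 - 1) + 4)**2 = (1 + 4)**2 = 5**2 = 25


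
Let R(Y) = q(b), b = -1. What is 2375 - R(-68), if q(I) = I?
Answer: 2376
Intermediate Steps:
R(Y) = -1
2375 - R(-68) = 2375 - 1*(-1) = 2375 + 1 = 2376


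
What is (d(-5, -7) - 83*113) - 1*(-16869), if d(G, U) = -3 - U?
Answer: 7494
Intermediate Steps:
(d(-5, -7) - 83*113) - 1*(-16869) = ((-3 - 1*(-7)) - 83*113) - 1*(-16869) = ((-3 + 7) - 9379) + 16869 = (4 - 9379) + 16869 = -9375 + 16869 = 7494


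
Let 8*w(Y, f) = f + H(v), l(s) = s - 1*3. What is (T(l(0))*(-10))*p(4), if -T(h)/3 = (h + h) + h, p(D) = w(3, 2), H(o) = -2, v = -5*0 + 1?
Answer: 0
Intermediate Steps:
l(s) = -3 + s (l(s) = s - 3 = -3 + s)
v = 1 (v = 0 + 1 = 1)
w(Y, f) = -¼ + f/8 (w(Y, f) = (f - 2)/8 = (-2 + f)/8 = -¼ + f/8)
p(D) = 0 (p(D) = -¼ + (⅛)*2 = -¼ + ¼ = 0)
T(h) = -9*h (T(h) = -3*((h + h) + h) = -3*(2*h + h) = -9*h)
(T(l(0))*(-10))*p(4) = (-9*(-3 + 0)*(-10))*0 = (-9*(-3)*(-10))*0 = (27*(-10))*0 = -270*0 = 0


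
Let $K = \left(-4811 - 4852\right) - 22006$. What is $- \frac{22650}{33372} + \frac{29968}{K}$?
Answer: $- \frac{286232491}{176142978} \approx -1.625$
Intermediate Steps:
$K = -31669$ ($K = \left(-4811 - 4852\right) - 22006 = -9663 - 22006 = -31669$)
$- \frac{22650}{33372} + \frac{29968}{K} = - \frac{22650}{33372} + \frac{29968}{-31669} = \left(-22650\right) \frac{1}{33372} + 29968 \left(- \frac{1}{31669}\right) = - \frac{3775}{5562} - \frac{29968}{31669} = - \frac{286232491}{176142978}$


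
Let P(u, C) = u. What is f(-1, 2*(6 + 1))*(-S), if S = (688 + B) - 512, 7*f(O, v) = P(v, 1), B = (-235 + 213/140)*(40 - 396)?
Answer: -5830606/35 ≈ -1.6659e+5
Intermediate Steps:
B = 2909143/35 (B = (-235 + 213*(1/140))*(-356) = (-235 + 213/140)*(-356) = -32687/140*(-356) = 2909143/35 ≈ 83118.)
f(O, v) = v/7
S = 2915303/35 (S = (688 + 2909143/35) - 512 = 2933223/35 - 512 = 2915303/35 ≈ 83294.)
f(-1, 2*(6 + 1))*(-S) = ((2*(6 + 1))/7)*(-1*2915303/35) = ((2*7)/7)*(-2915303/35) = ((⅐)*14)*(-2915303/35) = 2*(-2915303/35) = -5830606/35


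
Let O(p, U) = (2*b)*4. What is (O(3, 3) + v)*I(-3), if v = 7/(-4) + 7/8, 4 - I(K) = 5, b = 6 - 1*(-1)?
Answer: -441/8 ≈ -55.125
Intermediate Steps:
b = 7 (b = 6 + 1 = 7)
O(p, U) = 56 (O(p, U) = (2*7)*4 = 14*4 = 56)
I(K) = -1 (I(K) = 4 - 1*5 = 4 - 5 = -1)
v = -7/8 (v = 7*(-¼) + 7*(⅛) = -7/4 + 7/8 = -7/8 ≈ -0.87500)
(O(3, 3) + v)*I(-3) = (56 - 7/8)*(-1) = (441/8)*(-1) = -441/8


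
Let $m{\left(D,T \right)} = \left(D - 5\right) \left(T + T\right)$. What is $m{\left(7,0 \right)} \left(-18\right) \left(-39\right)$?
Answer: $0$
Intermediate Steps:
$m{\left(D,T \right)} = 2 T \left(-5 + D\right)$ ($m{\left(D,T \right)} = \left(-5 + D\right) 2 T = 2 T \left(-5 + D\right)$)
$m{\left(7,0 \right)} \left(-18\right) \left(-39\right) = 2 \cdot 0 \left(-5 + 7\right) \left(-18\right) \left(-39\right) = 2 \cdot 0 \cdot 2 \left(-18\right) \left(-39\right) = 0 \left(-18\right) \left(-39\right) = 0 \left(-39\right) = 0$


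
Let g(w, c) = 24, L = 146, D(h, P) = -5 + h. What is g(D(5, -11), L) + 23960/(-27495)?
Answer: 127184/5499 ≈ 23.129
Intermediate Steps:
g(D(5, -11), L) + 23960/(-27495) = 24 + 23960/(-27495) = 24 + 23960*(-1/27495) = 24 - 4792/5499 = 127184/5499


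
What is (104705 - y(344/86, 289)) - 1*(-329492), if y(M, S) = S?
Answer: 433908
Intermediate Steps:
(104705 - y(344/86, 289)) - 1*(-329492) = (104705 - 1*289) - 1*(-329492) = (104705 - 289) + 329492 = 104416 + 329492 = 433908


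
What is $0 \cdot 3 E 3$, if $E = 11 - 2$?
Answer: $0$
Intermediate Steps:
$E = 9$
$0 \cdot 3 E 3 = 0 \cdot 3 \cdot 9 \cdot 3 = 0 \cdot 9 \cdot 3 = 0 \cdot 3 = 0$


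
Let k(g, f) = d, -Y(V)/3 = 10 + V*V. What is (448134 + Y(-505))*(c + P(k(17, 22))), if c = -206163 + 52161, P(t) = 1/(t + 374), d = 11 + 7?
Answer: 19135153516293/392 ≈ 4.8814e+10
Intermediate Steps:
Y(V) = -30 - 3*V² (Y(V) = -3*(10 + V*V) = -3*(10 + V²) = -30 - 3*V²)
d = 18
k(g, f) = 18
P(t) = 1/(374 + t)
c = -154002
(448134 + Y(-505))*(c + P(k(17, 22))) = (448134 + (-30 - 3*(-505)²))*(-154002 + 1/(374 + 18)) = (448134 + (-30 - 3*255025))*(-154002 + 1/392) = (448134 + (-30 - 765075))*(-154002 + 1/392) = (448134 - 765105)*(-60368783/392) = -316971*(-60368783/392) = 19135153516293/392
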